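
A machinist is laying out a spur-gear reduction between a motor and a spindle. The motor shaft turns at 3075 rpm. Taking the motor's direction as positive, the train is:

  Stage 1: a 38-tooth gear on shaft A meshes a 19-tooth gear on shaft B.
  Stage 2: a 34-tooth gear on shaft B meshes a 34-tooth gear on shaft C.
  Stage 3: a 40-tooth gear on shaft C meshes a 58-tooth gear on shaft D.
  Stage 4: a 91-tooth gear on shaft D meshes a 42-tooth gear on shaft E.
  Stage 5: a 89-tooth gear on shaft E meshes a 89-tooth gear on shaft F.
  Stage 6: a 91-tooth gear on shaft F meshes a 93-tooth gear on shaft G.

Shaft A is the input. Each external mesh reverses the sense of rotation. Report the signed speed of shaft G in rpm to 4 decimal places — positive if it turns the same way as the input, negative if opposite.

Stage 1 [38T→19T]: ω = 3075.0000×38/19 = 6150.0000 rpm, dir flips to −; running = −6150.0000
Stage 2 [34T→34T]: ω = 6150.0000×34/34 = 6150.0000 rpm, dir flips to +; running = +6150.0000
Stage 3 [40T→58T]: ω = 6150.0000×40/58 = 4241.3793 rpm, dir flips to −; running = −4241.3793
Stage 4 [91T→42T]: ω = 4241.3793×91/42 = 9189.6552 rpm, dir flips to +; running = +9189.6552
Stage 5 [89T→89T]: ω = 9189.6552×89/89 = 9189.6552 rpm, dir flips to −; running = −9189.6552
Stage 6 [91T→93T]: ω = 9189.6552×91/93 = 8992.0282 rpm, dir flips to +; running = +8992.0282

+8992.0282 rpm (same as input, |ω| = 8992.0282 rpm)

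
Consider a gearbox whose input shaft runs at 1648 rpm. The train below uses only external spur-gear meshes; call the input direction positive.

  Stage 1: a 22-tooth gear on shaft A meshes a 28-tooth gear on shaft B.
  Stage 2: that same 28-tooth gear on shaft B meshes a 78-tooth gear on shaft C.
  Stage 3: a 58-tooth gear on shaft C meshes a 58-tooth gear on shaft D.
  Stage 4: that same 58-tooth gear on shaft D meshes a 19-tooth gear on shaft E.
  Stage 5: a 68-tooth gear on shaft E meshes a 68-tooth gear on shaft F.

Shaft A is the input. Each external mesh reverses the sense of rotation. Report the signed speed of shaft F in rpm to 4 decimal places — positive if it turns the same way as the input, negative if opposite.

Stage 1 [22T→28T]: ω = 1648.0000×22/28 = 1294.8571 rpm, dir flips to −; running = −1294.8571
Stage 2 [28T→78T]: ω = 1294.8571×28/78 = 464.8205 rpm, dir flips to +; running = +464.8205
Stage 3 [58T→58T]: ω = 464.8205×58/58 = 464.8205 rpm, dir flips to −; running = −464.8205
Stage 4 [58T→19T]: ω = 464.8205×58/19 = 1418.9258 rpm, dir flips to +; running = +1418.9258
Stage 5 [68T→68T]: ω = 1418.9258×68/68 = 1418.9258 rpm, dir flips to −; running = −1418.9258

-1418.9258 rpm (opposite to input, |ω| = 1418.9258 rpm)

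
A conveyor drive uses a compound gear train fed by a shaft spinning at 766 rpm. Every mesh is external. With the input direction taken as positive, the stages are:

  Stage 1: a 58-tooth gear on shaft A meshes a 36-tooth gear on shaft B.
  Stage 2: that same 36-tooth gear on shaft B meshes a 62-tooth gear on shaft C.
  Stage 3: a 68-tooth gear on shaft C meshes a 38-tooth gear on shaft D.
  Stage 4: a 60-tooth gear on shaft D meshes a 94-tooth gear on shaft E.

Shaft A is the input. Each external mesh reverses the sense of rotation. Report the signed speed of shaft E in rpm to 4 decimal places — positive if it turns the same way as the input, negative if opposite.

+818.4908 rpm (same as input, |ω| = 818.4908 rpm)

Stage 1 [58T→36T]: ω = 766.0000×58/36 = 1234.1111 rpm, dir flips to −; running = −1234.1111
Stage 2 [36T→62T]: ω = 1234.1111×36/62 = 716.5806 rpm, dir flips to +; running = +716.5806
Stage 3 [68T→38T]: ω = 716.5806×68/38 = 1282.3022 rpm, dir flips to −; running = −1282.3022
Stage 4 [60T→94T]: ω = 1282.3022×60/94 = 818.4908 rpm, dir flips to +; running = +818.4908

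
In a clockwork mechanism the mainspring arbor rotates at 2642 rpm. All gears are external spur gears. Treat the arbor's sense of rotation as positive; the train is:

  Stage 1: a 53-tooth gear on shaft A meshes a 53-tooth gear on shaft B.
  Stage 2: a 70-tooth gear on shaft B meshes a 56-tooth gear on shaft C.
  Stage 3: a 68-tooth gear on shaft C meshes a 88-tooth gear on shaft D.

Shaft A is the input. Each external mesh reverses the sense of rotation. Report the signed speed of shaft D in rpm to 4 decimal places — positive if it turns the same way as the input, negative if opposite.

-2551.9318 rpm (opposite to input, |ω| = 2551.9318 rpm)

Stage 1 [53T→53T]: ω = 2642.0000×53/53 = 2642.0000 rpm, dir flips to −; running = −2642.0000
Stage 2 [70T→56T]: ω = 2642.0000×70/56 = 3302.5000 rpm, dir flips to +; running = +3302.5000
Stage 3 [68T→88T]: ω = 3302.5000×68/88 = 2551.9318 rpm, dir flips to −; running = −2551.9318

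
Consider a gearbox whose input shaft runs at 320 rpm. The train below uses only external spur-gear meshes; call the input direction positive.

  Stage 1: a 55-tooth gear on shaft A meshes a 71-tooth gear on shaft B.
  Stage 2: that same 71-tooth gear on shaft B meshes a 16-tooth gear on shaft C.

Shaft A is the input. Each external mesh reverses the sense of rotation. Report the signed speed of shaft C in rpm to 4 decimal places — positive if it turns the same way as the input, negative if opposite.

+1100.0000 rpm (same as input, |ω| = 1100.0000 rpm)

Stage 1 [55T→71T]: ω = 320.0000×55/71 = 247.8873 rpm, dir flips to −; running = −247.8873
Stage 2 [71T→16T]: ω = 247.8873×71/16 = 1100.0000 rpm, dir flips to +; running = +1100.0000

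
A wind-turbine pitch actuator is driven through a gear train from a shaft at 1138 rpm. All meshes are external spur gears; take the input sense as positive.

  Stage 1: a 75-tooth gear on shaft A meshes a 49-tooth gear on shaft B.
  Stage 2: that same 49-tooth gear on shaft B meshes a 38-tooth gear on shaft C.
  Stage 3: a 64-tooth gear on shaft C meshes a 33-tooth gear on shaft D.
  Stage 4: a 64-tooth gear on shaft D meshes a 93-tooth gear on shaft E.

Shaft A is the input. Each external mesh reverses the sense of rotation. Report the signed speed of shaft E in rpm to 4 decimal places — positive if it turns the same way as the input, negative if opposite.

+2997.6642 rpm (same as input, |ω| = 2997.6642 rpm)

Stage 1 [75T→49T]: ω = 1138.0000×75/49 = 1741.8367 rpm, dir flips to −; running = −1741.8367
Stage 2 [49T→38T]: ω = 1741.8367×49/38 = 2246.0526 rpm, dir flips to +; running = +2246.0526
Stage 3 [64T→33T]: ω = 2246.0526×64/33 = 4355.9809 rpm, dir flips to −; running = −4355.9809
Stage 4 [64T→93T]: ω = 4355.9809×64/93 = 2997.6642 rpm, dir flips to +; running = +2997.6642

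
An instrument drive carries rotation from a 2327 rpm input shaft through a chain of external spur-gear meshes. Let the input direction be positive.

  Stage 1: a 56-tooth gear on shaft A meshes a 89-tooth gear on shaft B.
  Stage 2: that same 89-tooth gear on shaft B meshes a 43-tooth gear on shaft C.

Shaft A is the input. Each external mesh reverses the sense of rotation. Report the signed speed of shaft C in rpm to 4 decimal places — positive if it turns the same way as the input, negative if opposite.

+3030.5116 rpm (same as input, |ω| = 3030.5116 rpm)

Stage 1 [56T→89T]: ω = 2327.0000×56/89 = 1464.1798 rpm, dir flips to −; running = −1464.1798
Stage 2 [89T→43T]: ω = 1464.1798×89/43 = 3030.5116 rpm, dir flips to +; running = +3030.5116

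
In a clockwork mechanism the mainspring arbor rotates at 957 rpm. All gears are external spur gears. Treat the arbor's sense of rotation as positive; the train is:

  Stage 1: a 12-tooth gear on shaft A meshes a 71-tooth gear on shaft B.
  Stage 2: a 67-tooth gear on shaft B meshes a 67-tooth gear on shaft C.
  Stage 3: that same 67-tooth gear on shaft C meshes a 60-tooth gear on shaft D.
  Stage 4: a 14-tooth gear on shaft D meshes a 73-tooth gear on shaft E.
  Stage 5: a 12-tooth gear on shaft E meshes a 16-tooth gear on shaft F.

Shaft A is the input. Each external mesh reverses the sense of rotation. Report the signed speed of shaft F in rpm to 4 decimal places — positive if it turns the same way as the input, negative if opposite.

Stage 1 [12T→71T]: ω = 957.0000×12/71 = 161.7465 rpm, dir flips to −; running = −161.7465
Stage 2 [67T→67T]: ω = 161.7465×67/67 = 161.7465 rpm, dir flips to +; running = +161.7465
Stage 3 [67T→60T]: ω = 161.7465×67/60 = 180.6169 rpm, dir flips to −; running = −180.6169
Stage 4 [14T→73T]: ω = 180.6169×14/73 = 34.6389 rpm, dir flips to +; running = +34.6389
Stage 5 [12T→16T]: ω = 34.6389×12/16 = 25.9791 rpm, dir flips to −; running = −25.9791

-25.9791 rpm (opposite to input, |ω| = 25.9791 rpm)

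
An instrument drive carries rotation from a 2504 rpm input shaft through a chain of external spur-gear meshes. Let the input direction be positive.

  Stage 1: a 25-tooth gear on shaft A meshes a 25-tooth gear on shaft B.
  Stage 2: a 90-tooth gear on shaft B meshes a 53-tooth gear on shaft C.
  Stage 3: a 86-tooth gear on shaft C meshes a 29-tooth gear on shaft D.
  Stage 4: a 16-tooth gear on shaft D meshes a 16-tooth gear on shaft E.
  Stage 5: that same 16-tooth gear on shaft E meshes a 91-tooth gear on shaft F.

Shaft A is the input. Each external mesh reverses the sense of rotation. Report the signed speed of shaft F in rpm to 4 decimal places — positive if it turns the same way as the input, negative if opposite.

-2217.0731 rpm (opposite to input, |ω| = 2217.0731 rpm)

Stage 1 [25T→25T]: ω = 2504.0000×25/25 = 2504.0000 rpm, dir flips to −; running = −2504.0000
Stage 2 [90T→53T]: ω = 2504.0000×90/53 = 4252.0755 rpm, dir flips to +; running = +4252.0755
Stage 3 [86T→29T]: ω = 4252.0755×86/29 = 12609.6031 rpm, dir flips to −; running = −12609.6031
Stage 4 [16T→16T]: ω = 12609.6031×16/16 = 12609.6031 rpm, dir flips to +; running = +12609.6031
Stage 5 [16T→91T]: ω = 12609.6031×16/91 = 2217.0731 rpm, dir flips to −; running = −2217.0731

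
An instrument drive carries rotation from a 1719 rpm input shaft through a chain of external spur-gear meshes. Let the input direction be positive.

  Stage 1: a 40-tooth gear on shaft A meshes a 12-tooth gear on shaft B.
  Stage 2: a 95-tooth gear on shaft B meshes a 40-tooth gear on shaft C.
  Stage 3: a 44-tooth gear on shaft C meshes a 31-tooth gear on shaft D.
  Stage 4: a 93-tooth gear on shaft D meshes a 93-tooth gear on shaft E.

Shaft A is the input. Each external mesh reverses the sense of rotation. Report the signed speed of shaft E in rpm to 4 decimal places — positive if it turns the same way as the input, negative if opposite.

+19315.6452 rpm (same as input, |ω| = 19315.6452 rpm)

Stage 1 [40T→12T]: ω = 1719.0000×40/12 = 5730.0000 rpm, dir flips to −; running = −5730.0000
Stage 2 [95T→40T]: ω = 5730.0000×95/40 = 13608.7500 rpm, dir flips to +; running = +13608.7500
Stage 3 [44T→31T]: ω = 13608.7500×44/31 = 19315.6452 rpm, dir flips to −; running = −19315.6452
Stage 4 [93T→93T]: ω = 19315.6452×93/93 = 19315.6452 rpm, dir flips to +; running = +19315.6452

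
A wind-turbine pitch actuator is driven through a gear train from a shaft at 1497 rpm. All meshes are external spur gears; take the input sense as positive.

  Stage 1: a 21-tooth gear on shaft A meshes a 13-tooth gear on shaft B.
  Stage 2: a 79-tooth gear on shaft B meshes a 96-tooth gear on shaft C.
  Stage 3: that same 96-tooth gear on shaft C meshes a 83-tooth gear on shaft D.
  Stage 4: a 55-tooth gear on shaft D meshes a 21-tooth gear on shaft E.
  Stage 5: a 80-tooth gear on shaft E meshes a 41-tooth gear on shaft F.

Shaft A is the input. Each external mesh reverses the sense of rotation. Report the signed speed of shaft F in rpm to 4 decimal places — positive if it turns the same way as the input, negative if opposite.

-11762.4087 rpm (opposite to input, |ω| = 11762.4087 rpm)

Stage 1 [21T→13T]: ω = 1497.0000×21/13 = 2418.2308 rpm, dir flips to −; running = −2418.2308
Stage 2 [79T→96T]: ω = 2418.2308×79/96 = 1990.0024 rpm, dir flips to +; running = +1990.0024
Stage 3 [96T→83T]: ω = 1990.0024×96/83 = 2301.6895 rpm, dir flips to −; running = −2301.6895
Stage 4 [55T→21T]: ω = 2301.6895×55/21 = 6028.2345 rpm, dir flips to +; running = +6028.2345
Stage 5 [80T→41T]: ω = 6028.2345×80/41 = 11762.4087 rpm, dir flips to −; running = −11762.4087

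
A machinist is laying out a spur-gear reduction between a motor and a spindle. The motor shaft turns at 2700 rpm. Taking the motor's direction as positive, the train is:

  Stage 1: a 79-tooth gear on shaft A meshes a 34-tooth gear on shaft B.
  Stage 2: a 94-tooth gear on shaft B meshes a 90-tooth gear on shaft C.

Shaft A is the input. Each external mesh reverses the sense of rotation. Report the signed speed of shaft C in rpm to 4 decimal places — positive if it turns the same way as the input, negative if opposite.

Stage 1 [79T→34T]: ω = 2700.0000×79/34 = 6273.5294 rpm, dir flips to −; running = −6273.5294
Stage 2 [94T→90T]: ω = 6273.5294×94/90 = 6552.3529 rpm, dir flips to +; running = +6552.3529

+6552.3529 rpm (same as input, |ω| = 6552.3529 rpm)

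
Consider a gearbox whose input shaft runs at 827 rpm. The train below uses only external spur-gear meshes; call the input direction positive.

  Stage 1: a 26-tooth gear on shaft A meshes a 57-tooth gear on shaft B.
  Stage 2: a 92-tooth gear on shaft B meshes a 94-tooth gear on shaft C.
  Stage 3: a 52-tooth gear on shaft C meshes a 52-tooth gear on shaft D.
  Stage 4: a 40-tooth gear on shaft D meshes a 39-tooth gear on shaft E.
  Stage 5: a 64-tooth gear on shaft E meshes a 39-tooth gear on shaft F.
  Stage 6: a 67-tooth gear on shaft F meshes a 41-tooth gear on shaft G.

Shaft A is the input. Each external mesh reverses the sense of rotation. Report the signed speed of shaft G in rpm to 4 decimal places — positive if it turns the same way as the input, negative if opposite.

Stage 1 [26T→57T]: ω = 827.0000×26/57 = 377.2281 rpm, dir flips to −; running = −377.2281
Stage 2 [92T→94T]: ω = 377.2281×92/94 = 369.2019 rpm, dir flips to +; running = +369.2019
Stage 3 [52T→52T]: ω = 369.2019×52/52 = 369.2019 rpm, dir flips to −; running = −369.2019
Stage 4 [40T→39T]: ω = 369.2019×40/39 = 378.6687 rpm, dir flips to +; running = +378.6687
Stage 5 [64T→39T]: ω = 378.6687×64/39 = 621.4050 rpm, dir flips to −; running = −621.4050
Stage 6 [67T→41T]: ω = 621.4050×67/41 = 1015.4667 rpm, dir flips to +; running = +1015.4667

+1015.4667 rpm (same as input, |ω| = 1015.4667 rpm)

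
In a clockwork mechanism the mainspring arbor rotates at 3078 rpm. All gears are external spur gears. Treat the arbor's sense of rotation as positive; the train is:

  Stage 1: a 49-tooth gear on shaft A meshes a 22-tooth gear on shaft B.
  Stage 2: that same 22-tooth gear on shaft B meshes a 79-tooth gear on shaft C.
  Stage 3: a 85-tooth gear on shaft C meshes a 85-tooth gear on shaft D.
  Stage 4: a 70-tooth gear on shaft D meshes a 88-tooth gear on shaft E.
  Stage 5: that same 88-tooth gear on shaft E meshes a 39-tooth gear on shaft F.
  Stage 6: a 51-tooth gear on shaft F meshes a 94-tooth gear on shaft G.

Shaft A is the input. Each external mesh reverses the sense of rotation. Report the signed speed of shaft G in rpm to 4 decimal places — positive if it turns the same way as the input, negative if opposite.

+1859.1454 rpm (same as input, |ω| = 1859.1454 rpm)

Stage 1 [49T→22T]: ω = 3078.0000×49/22 = 6855.5455 rpm, dir flips to −; running = −6855.5455
Stage 2 [22T→79T]: ω = 6855.5455×22/79 = 1909.1392 rpm, dir flips to +; running = +1909.1392
Stage 3 [85T→85T]: ω = 1909.1392×85/85 = 1909.1392 rpm, dir flips to −; running = −1909.1392
Stage 4 [70T→88T]: ω = 1909.1392×70/88 = 1518.6335 rpm, dir flips to +; running = +1518.6335
Stage 5 [88T→39T]: ω = 1518.6335×88/39 = 3426.6602 rpm, dir flips to −; running = −3426.6602
Stage 6 [51T→94T]: ω = 3426.6602×51/94 = 1859.1454 rpm, dir flips to +; running = +1859.1454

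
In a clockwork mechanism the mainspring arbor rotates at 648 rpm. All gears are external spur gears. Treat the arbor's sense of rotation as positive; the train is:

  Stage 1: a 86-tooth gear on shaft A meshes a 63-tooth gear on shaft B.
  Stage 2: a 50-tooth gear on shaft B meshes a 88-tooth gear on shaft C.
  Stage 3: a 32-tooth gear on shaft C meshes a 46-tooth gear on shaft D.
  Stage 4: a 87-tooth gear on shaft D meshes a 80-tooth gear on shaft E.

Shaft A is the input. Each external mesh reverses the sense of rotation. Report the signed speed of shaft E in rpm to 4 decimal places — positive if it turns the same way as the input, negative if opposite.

Stage 1 [86T→63T]: ω = 648.0000×86/63 = 884.5714 rpm, dir flips to −; running = −884.5714
Stage 2 [50T→88T]: ω = 884.5714×50/88 = 502.5974 rpm, dir flips to +; running = +502.5974
Stage 3 [32T→46T]: ω = 502.5974×32/46 = 349.6330 rpm, dir flips to −; running = −349.6330
Stage 4 [87T→80T]: ω = 349.6330×87/80 = 380.2259 rpm, dir flips to +; running = +380.2259

+380.2259 rpm (same as input, |ω| = 380.2259 rpm)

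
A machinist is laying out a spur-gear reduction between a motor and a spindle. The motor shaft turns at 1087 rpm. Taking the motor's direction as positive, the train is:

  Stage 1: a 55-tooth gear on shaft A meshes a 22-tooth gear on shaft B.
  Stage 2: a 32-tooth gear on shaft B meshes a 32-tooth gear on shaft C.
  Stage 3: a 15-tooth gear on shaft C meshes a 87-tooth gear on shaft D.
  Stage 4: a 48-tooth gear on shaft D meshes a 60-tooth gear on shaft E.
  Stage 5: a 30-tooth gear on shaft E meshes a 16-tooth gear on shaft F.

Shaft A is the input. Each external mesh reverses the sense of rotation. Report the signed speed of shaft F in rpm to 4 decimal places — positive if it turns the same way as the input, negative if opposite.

Stage 1 [55T→22T]: ω = 1087.0000×55/22 = 2717.5000 rpm, dir flips to −; running = −2717.5000
Stage 2 [32T→32T]: ω = 2717.5000×32/32 = 2717.5000 rpm, dir flips to +; running = +2717.5000
Stage 3 [15T→87T]: ω = 2717.5000×15/87 = 468.5345 rpm, dir flips to −; running = −468.5345
Stage 4 [48T→60T]: ω = 468.5345×48/60 = 374.8276 rpm, dir flips to +; running = +374.8276
Stage 5 [30T→16T]: ω = 374.8276×30/16 = 702.8017 rpm, dir flips to −; running = −702.8017

-702.8017 rpm (opposite to input, |ω| = 702.8017 rpm)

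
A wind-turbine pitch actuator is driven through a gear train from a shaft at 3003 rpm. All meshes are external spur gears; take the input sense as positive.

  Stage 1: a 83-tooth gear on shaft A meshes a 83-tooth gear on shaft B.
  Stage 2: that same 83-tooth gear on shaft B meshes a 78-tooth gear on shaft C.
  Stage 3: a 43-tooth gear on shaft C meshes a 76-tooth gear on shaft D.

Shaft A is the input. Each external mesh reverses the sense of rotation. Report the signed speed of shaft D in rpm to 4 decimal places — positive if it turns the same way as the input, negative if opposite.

Stage 1 [83T→83T]: ω = 3003.0000×83/83 = 3003.0000 rpm, dir flips to −; running = −3003.0000
Stage 2 [83T→78T]: ω = 3003.0000×83/78 = 3195.5000 rpm, dir flips to +; running = +3195.5000
Stage 3 [43T→76T]: ω = 3195.5000×43/76 = 1807.9803 rpm, dir flips to −; running = −1807.9803

-1807.9803 rpm (opposite to input, |ω| = 1807.9803 rpm)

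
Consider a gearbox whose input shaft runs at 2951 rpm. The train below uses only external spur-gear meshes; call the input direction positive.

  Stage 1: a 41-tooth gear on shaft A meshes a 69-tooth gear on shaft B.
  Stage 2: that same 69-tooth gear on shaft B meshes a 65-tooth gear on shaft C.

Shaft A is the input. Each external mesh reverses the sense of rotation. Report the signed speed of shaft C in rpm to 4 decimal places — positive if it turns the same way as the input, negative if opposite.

Stage 1 [41T→69T]: ω = 2951.0000×41/69 = 1753.4928 rpm, dir flips to −; running = −1753.4928
Stage 2 [69T→65T]: ω = 1753.4928×69/65 = 1861.4000 rpm, dir flips to +; running = +1861.4000

+1861.4000 rpm (same as input, |ω| = 1861.4000 rpm)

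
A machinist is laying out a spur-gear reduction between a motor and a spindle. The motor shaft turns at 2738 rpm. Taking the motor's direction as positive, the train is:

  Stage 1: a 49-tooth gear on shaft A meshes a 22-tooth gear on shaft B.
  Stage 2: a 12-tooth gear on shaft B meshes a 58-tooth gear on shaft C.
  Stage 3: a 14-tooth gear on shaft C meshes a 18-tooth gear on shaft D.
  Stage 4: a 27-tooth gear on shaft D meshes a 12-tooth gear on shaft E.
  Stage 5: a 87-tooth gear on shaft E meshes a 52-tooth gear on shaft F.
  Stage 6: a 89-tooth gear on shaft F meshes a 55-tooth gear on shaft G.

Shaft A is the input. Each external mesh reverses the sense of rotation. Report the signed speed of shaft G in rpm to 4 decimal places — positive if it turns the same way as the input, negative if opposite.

+5977.7999 rpm (same as input, |ω| = 5977.7999 rpm)

Stage 1 [49T→22T]: ω = 2738.0000×49/22 = 6098.2727 rpm, dir flips to −; running = −6098.2727
Stage 2 [12T→58T]: ω = 6098.2727×12/58 = 1261.7116 rpm, dir flips to +; running = +1261.7116
Stage 3 [14T→18T]: ω = 1261.7116×14/18 = 981.3312 rpm, dir flips to −; running = −981.3312
Stage 4 [27T→12T]: ω = 981.3312×27/12 = 2207.9953 rpm, dir flips to +; running = +2207.9953
Stage 5 [87T→52T]: ω = 2207.9953×87/52 = 3694.1460 rpm, dir flips to −; running = −3694.1460
Stage 6 [89T→55T]: ω = 3694.1460×89/55 = 5977.7999 rpm, dir flips to +; running = +5977.7999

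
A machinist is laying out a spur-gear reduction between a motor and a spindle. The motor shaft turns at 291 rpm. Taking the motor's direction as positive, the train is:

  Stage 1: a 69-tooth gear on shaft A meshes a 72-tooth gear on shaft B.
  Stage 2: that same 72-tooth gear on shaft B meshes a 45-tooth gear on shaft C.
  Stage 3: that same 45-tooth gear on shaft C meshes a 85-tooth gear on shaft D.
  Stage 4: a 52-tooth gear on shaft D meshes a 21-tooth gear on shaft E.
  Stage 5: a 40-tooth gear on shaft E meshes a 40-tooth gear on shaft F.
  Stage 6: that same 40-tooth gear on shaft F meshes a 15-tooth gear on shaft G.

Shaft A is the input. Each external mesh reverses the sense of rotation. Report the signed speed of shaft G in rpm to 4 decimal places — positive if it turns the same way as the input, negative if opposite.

+1559.8252 rpm (same as input, |ω| = 1559.8252 rpm)

Stage 1 [69T→72T]: ω = 291.0000×69/72 = 278.8750 rpm, dir flips to −; running = −278.8750
Stage 2 [72T→45T]: ω = 278.8750×72/45 = 446.2000 rpm, dir flips to +; running = +446.2000
Stage 3 [45T→85T]: ω = 446.2000×45/85 = 236.2235 rpm, dir flips to −; running = −236.2235
Stage 4 [52T→21T]: ω = 236.2235×52/21 = 584.9345 rpm, dir flips to +; running = +584.9345
Stage 5 [40T→40T]: ω = 584.9345×40/40 = 584.9345 rpm, dir flips to −; running = −584.9345
Stage 6 [40T→15T]: ω = 584.9345×40/15 = 1559.8252 rpm, dir flips to +; running = +1559.8252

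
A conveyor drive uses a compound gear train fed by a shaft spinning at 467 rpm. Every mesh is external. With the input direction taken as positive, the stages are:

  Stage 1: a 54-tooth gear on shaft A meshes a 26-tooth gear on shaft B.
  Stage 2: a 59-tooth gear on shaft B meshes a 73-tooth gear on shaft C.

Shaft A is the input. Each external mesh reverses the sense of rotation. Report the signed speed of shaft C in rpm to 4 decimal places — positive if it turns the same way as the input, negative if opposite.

+783.9104 rpm (same as input, |ω| = 783.9104 rpm)

Stage 1 [54T→26T]: ω = 467.0000×54/26 = 969.9231 rpm, dir flips to −; running = −969.9231
Stage 2 [59T→73T]: ω = 969.9231×59/73 = 783.9104 rpm, dir flips to +; running = +783.9104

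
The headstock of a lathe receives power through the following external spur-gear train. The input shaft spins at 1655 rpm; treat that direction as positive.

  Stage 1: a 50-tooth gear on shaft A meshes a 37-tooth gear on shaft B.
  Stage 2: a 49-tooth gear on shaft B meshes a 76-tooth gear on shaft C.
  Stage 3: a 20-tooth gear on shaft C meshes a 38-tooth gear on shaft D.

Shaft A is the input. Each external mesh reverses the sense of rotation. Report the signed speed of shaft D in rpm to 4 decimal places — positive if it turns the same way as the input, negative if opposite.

Stage 1 [50T→37T]: ω = 1655.0000×50/37 = 2236.4865 rpm, dir flips to −; running = −2236.4865
Stage 2 [49T→76T]: ω = 2236.4865×49/76 = 1441.9452 rpm, dir flips to +; running = +1441.9452
Stage 3 [20T→38T]: ω = 1441.9452×20/38 = 758.9185 rpm, dir flips to −; running = −758.9185

-758.9185 rpm (opposite to input, |ω| = 758.9185 rpm)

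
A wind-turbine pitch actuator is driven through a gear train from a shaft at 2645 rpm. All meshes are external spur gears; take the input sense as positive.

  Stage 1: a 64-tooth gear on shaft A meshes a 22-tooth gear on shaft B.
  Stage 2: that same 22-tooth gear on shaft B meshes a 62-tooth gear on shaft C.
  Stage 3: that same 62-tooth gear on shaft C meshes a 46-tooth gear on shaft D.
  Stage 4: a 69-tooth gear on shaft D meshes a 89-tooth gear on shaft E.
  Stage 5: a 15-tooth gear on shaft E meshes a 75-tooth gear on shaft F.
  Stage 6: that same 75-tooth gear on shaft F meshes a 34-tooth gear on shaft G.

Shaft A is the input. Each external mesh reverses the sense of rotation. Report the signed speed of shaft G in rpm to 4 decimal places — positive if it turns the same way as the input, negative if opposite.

+1258.6913 rpm (same as input, |ω| = 1258.6913 rpm)

Stage 1 [64T→22T]: ω = 2645.0000×64/22 = 7694.5455 rpm, dir flips to −; running = −7694.5455
Stage 2 [22T→62T]: ω = 7694.5455×22/62 = 2730.3226 rpm, dir flips to +; running = +2730.3226
Stage 3 [62T→46T]: ω = 2730.3226×62/46 = 3680.0000 rpm, dir flips to −; running = −3680.0000
Stage 4 [69T→89T]: ω = 3680.0000×69/89 = 2853.0337 rpm, dir flips to +; running = +2853.0337
Stage 5 [15T→75T]: ω = 2853.0337×15/75 = 570.6067 rpm, dir flips to −; running = −570.6067
Stage 6 [75T→34T]: ω = 570.6067×75/34 = 1258.6913 rpm, dir flips to +; running = +1258.6913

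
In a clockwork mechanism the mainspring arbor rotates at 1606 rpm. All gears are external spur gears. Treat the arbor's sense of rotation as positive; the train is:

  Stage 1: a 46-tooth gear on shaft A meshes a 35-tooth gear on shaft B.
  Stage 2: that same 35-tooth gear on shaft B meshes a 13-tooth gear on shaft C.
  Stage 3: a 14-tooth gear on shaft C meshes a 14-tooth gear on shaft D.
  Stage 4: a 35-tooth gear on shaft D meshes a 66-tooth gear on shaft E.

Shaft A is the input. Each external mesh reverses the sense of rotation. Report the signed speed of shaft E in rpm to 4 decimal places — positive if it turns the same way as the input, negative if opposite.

Stage 1 [46T→35T]: ω = 1606.0000×46/35 = 2110.7429 rpm, dir flips to −; running = −2110.7429
Stage 2 [35T→13T]: ω = 2110.7429×35/13 = 5682.7692 rpm, dir flips to +; running = +5682.7692
Stage 3 [14T→14T]: ω = 5682.7692×14/14 = 5682.7692 rpm, dir flips to −; running = −5682.7692
Stage 4 [35T→66T]: ω = 5682.7692×35/66 = 3013.5897 rpm, dir flips to +; running = +3013.5897

+3013.5897 rpm (same as input, |ω| = 3013.5897 rpm)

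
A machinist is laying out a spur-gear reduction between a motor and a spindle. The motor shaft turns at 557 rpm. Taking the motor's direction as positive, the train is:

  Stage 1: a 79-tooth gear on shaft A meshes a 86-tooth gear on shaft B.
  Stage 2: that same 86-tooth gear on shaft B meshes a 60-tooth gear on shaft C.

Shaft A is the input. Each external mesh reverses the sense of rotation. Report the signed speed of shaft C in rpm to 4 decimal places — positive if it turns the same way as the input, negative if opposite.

+733.3833 rpm (same as input, |ω| = 733.3833 rpm)

Stage 1 [79T→86T]: ω = 557.0000×79/86 = 511.6628 rpm, dir flips to −; running = −511.6628
Stage 2 [86T→60T]: ω = 511.6628×86/60 = 733.3833 rpm, dir flips to +; running = +733.3833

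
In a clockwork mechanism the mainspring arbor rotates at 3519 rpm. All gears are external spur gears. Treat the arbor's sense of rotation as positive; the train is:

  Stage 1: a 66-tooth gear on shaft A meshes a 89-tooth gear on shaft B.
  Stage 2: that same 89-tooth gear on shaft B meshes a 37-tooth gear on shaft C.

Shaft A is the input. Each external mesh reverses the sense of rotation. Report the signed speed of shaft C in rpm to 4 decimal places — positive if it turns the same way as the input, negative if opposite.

Stage 1 [66T→89T]: ω = 3519.0000×66/89 = 2609.5955 rpm, dir flips to −; running = −2609.5955
Stage 2 [89T→37T]: ω = 2609.5955×89/37 = 6277.1351 rpm, dir flips to +; running = +6277.1351

+6277.1351 rpm (same as input, |ω| = 6277.1351 rpm)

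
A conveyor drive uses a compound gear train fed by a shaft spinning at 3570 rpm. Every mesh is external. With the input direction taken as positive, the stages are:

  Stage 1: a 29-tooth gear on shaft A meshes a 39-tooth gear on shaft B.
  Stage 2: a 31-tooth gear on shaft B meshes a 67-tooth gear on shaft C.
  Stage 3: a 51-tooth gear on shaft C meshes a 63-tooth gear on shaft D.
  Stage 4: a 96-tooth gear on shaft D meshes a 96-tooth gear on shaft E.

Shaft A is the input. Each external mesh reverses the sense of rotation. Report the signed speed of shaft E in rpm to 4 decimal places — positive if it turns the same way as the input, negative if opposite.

Stage 1 [29T→39T]: ω = 3570.0000×29/39 = 2654.6154 rpm, dir flips to −; running = −2654.6154
Stage 2 [31T→67T]: ω = 2654.6154×31/67 = 1228.2549 rpm, dir flips to +; running = +1228.2549
Stage 3 [51T→63T]: ω = 1228.2549×51/63 = 994.3016 rpm, dir flips to −; running = −994.3016
Stage 4 [96T→96T]: ω = 994.3016×96/96 = 994.3016 rpm, dir flips to +; running = +994.3016

+994.3016 rpm (same as input, |ω| = 994.3016 rpm)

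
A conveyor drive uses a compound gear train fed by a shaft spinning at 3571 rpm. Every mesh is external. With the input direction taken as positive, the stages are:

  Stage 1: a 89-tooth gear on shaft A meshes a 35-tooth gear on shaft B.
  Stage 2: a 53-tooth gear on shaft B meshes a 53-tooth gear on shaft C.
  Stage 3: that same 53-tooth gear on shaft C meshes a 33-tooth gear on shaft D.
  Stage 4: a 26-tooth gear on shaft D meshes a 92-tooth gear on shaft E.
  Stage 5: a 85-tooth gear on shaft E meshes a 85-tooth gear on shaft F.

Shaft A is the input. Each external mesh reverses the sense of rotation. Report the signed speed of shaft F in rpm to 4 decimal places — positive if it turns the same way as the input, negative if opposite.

-4121.5376 rpm (opposite to input, |ω| = 4121.5376 rpm)

Stage 1 [89T→35T]: ω = 3571.0000×89/35 = 9080.5429 rpm, dir flips to −; running = −9080.5429
Stage 2 [53T→53T]: ω = 9080.5429×53/53 = 9080.5429 rpm, dir flips to +; running = +9080.5429
Stage 3 [53T→33T]: ω = 9080.5429×53/33 = 14583.9022 rpm, dir flips to −; running = −14583.9022
Stage 4 [26T→92T]: ω = 14583.9022×26/92 = 4121.5376 rpm, dir flips to +; running = +4121.5376
Stage 5 [85T→85T]: ω = 4121.5376×85/85 = 4121.5376 rpm, dir flips to −; running = −4121.5376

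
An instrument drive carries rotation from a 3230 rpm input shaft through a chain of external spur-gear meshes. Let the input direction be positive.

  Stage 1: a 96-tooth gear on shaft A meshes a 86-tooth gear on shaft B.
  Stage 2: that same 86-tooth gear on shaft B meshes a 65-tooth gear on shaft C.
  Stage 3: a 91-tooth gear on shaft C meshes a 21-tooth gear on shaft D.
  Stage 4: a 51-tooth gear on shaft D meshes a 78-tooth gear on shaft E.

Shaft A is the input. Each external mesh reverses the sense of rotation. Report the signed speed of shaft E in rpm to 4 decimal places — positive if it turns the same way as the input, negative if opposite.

Stage 1 [96T→86T]: ω = 3230.0000×96/86 = 3605.5814 rpm, dir flips to −; running = −3605.5814
Stage 2 [86T→65T]: ω = 3605.5814×86/65 = 4770.4615 rpm, dir flips to +; running = +4770.4615
Stage 3 [91T→21T]: ω = 4770.4615×91/21 = 20672.0000 rpm, dir flips to −; running = −20672.0000
Stage 4 [51T→78T]: ω = 20672.0000×51/78 = 13516.3077 rpm, dir flips to +; running = +13516.3077

+13516.3077 rpm (same as input, |ω| = 13516.3077 rpm)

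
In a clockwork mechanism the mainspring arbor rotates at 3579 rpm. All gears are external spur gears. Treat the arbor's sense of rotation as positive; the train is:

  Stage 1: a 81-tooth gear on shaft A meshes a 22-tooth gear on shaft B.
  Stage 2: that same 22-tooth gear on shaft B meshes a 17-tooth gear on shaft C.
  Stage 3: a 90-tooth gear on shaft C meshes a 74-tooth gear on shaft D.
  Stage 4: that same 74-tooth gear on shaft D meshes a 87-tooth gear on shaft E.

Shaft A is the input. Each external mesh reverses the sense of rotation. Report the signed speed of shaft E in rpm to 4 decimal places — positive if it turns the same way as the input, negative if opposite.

Stage 1 [81T→22T]: ω = 3579.0000×81/22 = 13177.2273 rpm, dir flips to −; running = −13177.2273
Stage 2 [22T→17T]: ω = 13177.2273×22/17 = 17052.8824 rpm, dir flips to +; running = +17052.8824
Stage 3 [90T→74T]: ω = 17052.8824×90/74 = 20739.9921 rpm, dir flips to −; running = −20739.9921
Stage 4 [74T→87T]: ω = 20739.9921×74/87 = 17640.9128 rpm, dir flips to +; running = +17640.9128

+17640.9128 rpm (same as input, |ω| = 17640.9128 rpm)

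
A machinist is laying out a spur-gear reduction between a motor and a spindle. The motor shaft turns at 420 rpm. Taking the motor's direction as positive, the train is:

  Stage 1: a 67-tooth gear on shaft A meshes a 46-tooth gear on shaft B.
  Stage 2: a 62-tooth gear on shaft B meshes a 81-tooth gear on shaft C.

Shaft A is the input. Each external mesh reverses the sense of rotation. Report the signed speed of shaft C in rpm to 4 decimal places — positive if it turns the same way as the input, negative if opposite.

Stage 1 [67T→46T]: ω = 420.0000×67/46 = 611.7391 rpm, dir flips to −; running = −611.7391
Stage 2 [62T→81T]: ω = 611.7391×62/81 = 468.2448 rpm, dir flips to +; running = +468.2448

+468.2448 rpm (same as input, |ω| = 468.2448 rpm)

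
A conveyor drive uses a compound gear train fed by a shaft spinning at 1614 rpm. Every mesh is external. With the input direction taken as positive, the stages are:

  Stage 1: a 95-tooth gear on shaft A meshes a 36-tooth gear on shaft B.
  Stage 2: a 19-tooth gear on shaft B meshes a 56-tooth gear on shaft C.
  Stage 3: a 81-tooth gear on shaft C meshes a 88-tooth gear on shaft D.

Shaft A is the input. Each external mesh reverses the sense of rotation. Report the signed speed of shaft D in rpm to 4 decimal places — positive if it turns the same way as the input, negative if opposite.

Stage 1 [95T→36T]: ω = 1614.0000×95/36 = 4259.1667 rpm, dir flips to −; running = −4259.1667
Stage 2 [19T→56T]: ω = 4259.1667×19/56 = 1445.0744 rpm, dir flips to +; running = +1445.0744
Stage 3 [81T→88T]: ω = 1445.0744×81/88 = 1330.1253 rpm, dir flips to −; running = −1330.1253

-1330.1253 rpm (opposite to input, |ω| = 1330.1253 rpm)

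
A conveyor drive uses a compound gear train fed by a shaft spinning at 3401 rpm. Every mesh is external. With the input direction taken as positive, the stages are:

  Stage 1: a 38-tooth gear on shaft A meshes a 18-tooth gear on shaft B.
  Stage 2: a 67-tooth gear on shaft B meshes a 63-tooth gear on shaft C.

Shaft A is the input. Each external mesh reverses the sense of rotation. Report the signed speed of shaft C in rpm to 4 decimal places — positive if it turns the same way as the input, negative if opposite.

+7635.7549 rpm (same as input, |ω| = 7635.7549 rpm)

Stage 1 [38T→18T]: ω = 3401.0000×38/18 = 7179.8889 rpm, dir flips to −; running = −7179.8889
Stage 2 [67T→63T]: ω = 7179.8889×67/63 = 7635.7549 rpm, dir flips to +; running = +7635.7549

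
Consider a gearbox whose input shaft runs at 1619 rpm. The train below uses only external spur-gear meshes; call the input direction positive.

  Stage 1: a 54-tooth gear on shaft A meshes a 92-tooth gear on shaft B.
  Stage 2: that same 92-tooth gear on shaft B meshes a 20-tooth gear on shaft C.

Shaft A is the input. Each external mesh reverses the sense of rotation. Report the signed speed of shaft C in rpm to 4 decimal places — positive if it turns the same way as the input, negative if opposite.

Stage 1 [54T→92T]: ω = 1619.0000×54/92 = 950.2826 rpm, dir flips to −; running = −950.2826
Stage 2 [92T→20T]: ω = 950.2826×92/20 = 4371.3000 rpm, dir flips to +; running = +4371.3000

+4371.3000 rpm (same as input, |ω| = 4371.3000 rpm)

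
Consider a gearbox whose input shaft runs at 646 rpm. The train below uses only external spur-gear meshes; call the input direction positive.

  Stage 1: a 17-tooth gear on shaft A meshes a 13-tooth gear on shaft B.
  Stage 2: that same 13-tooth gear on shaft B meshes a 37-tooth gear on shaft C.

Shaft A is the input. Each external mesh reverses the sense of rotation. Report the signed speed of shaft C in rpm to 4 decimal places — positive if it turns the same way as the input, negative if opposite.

+296.8108 rpm (same as input, |ω| = 296.8108 rpm)

Stage 1 [17T→13T]: ω = 646.0000×17/13 = 844.7692 rpm, dir flips to −; running = −844.7692
Stage 2 [13T→37T]: ω = 844.7692×13/37 = 296.8108 rpm, dir flips to +; running = +296.8108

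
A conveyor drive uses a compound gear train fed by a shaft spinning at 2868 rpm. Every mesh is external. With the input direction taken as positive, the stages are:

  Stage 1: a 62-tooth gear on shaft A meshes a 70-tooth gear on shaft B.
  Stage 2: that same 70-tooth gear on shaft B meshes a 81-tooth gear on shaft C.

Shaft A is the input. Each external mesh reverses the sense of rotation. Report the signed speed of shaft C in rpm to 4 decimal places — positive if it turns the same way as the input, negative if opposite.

+2195.2593 rpm (same as input, |ω| = 2195.2593 rpm)

Stage 1 [62T→70T]: ω = 2868.0000×62/70 = 2540.2286 rpm, dir flips to −; running = −2540.2286
Stage 2 [70T→81T]: ω = 2540.2286×70/81 = 2195.2593 rpm, dir flips to +; running = +2195.2593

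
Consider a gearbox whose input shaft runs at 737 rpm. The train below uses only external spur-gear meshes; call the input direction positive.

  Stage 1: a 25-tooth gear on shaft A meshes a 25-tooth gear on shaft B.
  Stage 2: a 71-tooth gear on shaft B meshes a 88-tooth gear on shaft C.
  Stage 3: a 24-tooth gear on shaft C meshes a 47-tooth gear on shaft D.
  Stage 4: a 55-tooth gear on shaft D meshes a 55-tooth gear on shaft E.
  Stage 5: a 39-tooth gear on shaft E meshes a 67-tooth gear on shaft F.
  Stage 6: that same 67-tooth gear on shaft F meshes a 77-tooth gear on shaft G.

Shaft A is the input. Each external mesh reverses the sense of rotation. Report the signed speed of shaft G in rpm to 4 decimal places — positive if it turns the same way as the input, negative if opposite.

+153.7908 rpm (same as input, |ω| = 153.7908 rpm)

Stage 1 [25T→25T]: ω = 737.0000×25/25 = 737.0000 rpm, dir flips to −; running = −737.0000
Stage 2 [71T→88T]: ω = 737.0000×71/88 = 594.6250 rpm, dir flips to +; running = +594.6250
Stage 3 [24T→47T]: ω = 594.6250×24/47 = 303.6383 rpm, dir flips to −; running = −303.6383
Stage 4 [55T→55T]: ω = 303.6383×55/55 = 303.6383 rpm, dir flips to +; running = +303.6383
Stage 5 [39T→67T]: ω = 303.6383×39/67 = 176.7447 rpm, dir flips to −; running = −176.7447
Stage 6 [67T→77T]: ω = 176.7447×67/77 = 153.7908 rpm, dir flips to +; running = +153.7908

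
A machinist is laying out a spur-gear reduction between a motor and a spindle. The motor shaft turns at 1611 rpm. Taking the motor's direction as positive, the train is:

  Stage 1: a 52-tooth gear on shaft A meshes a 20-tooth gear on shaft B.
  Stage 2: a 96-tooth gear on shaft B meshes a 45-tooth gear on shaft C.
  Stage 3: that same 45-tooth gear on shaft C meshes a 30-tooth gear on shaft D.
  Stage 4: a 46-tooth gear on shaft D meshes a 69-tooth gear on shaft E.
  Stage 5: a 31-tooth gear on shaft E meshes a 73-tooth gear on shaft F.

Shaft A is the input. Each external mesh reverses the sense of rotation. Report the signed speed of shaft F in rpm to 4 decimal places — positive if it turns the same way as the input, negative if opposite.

-3794.6038 rpm (opposite to input, |ω| = 3794.6038 rpm)

Stage 1 [52T→20T]: ω = 1611.0000×52/20 = 4188.6000 rpm, dir flips to −; running = −4188.6000
Stage 2 [96T→45T]: ω = 4188.6000×96/45 = 8935.6800 rpm, dir flips to +; running = +8935.6800
Stage 3 [45T→30T]: ω = 8935.6800×45/30 = 13403.5200 rpm, dir flips to −; running = −13403.5200
Stage 4 [46T→69T]: ω = 13403.5200×46/69 = 8935.6800 rpm, dir flips to +; running = +8935.6800
Stage 5 [31T→73T]: ω = 8935.6800×31/73 = 3794.6038 rpm, dir flips to −; running = −3794.6038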